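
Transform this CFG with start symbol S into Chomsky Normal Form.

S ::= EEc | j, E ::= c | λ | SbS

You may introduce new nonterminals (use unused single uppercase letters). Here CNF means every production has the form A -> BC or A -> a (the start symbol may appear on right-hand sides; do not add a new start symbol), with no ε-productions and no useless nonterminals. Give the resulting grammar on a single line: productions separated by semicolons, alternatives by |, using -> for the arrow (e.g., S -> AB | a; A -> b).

S -> c | j | EB | ED; A -> b; B -> c; C -> AS; D -> EB; E -> c | SC

Nullable: {E}; after ε-elimination: S -> c | j | Ec | EEc; E -> c | SbS.
No unit productions to eliminate.
TERM: introduce A -> b, B -> c and substitute in every rule of length ≥2.
BIN: E -> SAS becomes E -> SC, C -> AS; S -> EEB becomes S -> ED, D -> EB.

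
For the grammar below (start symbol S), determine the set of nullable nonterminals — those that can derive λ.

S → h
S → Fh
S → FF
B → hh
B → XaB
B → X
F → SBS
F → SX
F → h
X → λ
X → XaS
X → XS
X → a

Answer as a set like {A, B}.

Directly nullable (have an ε-rule): {X}.
B is nullable via B -> X (every symbol on the right is already known nullable).
Not nullable: F, S — each has a terminal in every rule's right-hand side or depends on a non-nullable symbol.

{B, X}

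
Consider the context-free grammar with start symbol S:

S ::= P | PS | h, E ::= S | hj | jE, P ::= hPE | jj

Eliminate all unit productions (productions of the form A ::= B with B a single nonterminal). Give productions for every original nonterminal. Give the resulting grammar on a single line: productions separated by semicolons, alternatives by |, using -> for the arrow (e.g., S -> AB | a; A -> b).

S -> h | PS | jj | hPE; E -> h | PS | hj | jE | jj | hPE; P -> jj | hPE

Unit productions: E->S, S->P.
Unit pairs (A ⇒* B via units): (E,P), (E,S), (S,P).
S: inherits non-unit rules of {P, S} → PS | h | hPE | jj.
E: inherits non-unit rules of {E, P, S} → PS | h | hPE | hj | jE | jj.
P: inherits non-unit rules of {P} → hPE | jj.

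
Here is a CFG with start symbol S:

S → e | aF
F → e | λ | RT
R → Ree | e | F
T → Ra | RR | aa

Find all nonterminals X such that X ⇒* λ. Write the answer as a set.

Directly nullable (have an ε-rule): {F}.
R is nullable via R -> F (every symbol on the right is already known nullable).
T is nullable via T -> RR (every symbol on the right is already known nullable).
Not nullable: S — each has a terminal in every rule's right-hand side or depends on a non-nullable symbol.

{F, R, T}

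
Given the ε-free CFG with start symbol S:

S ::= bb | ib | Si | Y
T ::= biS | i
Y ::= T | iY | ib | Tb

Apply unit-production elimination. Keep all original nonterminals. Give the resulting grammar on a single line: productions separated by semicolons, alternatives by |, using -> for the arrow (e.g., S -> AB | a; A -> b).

Unit productions: S->Y, Y->T.
Unit pairs (A ⇒* B via units): (S,T), (S,Y), (Y,T).
S: inherits non-unit rules of {S, T, Y} → Si | Tb | bb | biS | i | iY | ib.
T: inherits non-unit rules of {T} → biS | i.
Y: inherits non-unit rules of {T, Y} → Tb | biS | i | iY | ib.

S -> i | Si | Tb | bb | iY | ib | biS; T -> i | biS; Y -> i | Tb | iY | ib | biS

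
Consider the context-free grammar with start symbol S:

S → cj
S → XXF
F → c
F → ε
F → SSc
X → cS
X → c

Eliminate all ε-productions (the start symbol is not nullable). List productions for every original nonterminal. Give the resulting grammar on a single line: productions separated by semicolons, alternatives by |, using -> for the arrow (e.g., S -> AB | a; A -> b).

Nullable set: {F}.
S -> XXF: F nullable, giving XX | XXF.
Drop F -> ε.
Unchanged (no nullable symbols): S -> cj; F -> SSc; F -> c; X -> c; X -> cS.

S -> XX | cj | XXF; F -> c | SSc; X -> c | cS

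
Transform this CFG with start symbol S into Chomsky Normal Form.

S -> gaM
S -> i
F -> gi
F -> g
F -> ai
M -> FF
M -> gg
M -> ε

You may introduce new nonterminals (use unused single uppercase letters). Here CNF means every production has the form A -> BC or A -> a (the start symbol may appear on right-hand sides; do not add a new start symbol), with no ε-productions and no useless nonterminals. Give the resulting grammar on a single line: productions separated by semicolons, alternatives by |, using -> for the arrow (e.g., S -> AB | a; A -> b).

Nullable: {M}; after ε-elimination: S -> i | ga | gaM; F -> g | ai | gi; M -> FF | gg.
No unit productions to eliminate.
TERM: introduce A -> a, C -> g, B -> i and substitute in every rule of length ≥2.
BIN: S -> CAM becomes S -> CD, D -> AM.

S -> i | CA | CD; A -> a; B -> i; C -> g; D -> AM; F -> g | AB | CB; M -> CC | FF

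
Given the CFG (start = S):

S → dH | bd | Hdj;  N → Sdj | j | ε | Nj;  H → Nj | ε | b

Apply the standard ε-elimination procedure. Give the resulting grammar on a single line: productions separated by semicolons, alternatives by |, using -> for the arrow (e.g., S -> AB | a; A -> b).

Nullable set: {H, N}.
S -> Hdj: H nullable, giving Hdj | dj.
S -> dH: H nullable, giving d | dH.
Drop H -> ε.
H -> Nj: N nullable, giving Nj | j.
Drop N -> ε.
N -> Nj: N nullable, giving Nj | j.
Unchanged (no nullable symbols): S -> bd; H -> b; N -> Sdj; N -> j.

S -> d | bd | dH | dj | Hdj; H -> b | j | Nj; N -> j | Nj | Sdj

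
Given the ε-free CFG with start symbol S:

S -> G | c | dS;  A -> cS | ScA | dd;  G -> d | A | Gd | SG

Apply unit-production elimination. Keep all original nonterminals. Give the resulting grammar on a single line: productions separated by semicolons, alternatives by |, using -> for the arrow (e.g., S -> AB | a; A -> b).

S -> c | d | Gd | SG | cS | dS | dd | ScA; A -> cS | dd | ScA; G -> d | Gd | SG | cS | dd | ScA

Unit productions: G->A, S->G.
Unit pairs (A ⇒* B via units): (G,A), (S,A), (S,G).
S: inherits non-unit rules of {A, G, S} → Gd | SG | ScA | c | cS | d | dS | dd.
A: inherits non-unit rules of {A} → ScA | cS | dd.
G: inherits non-unit rules of {A, G} → Gd | SG | ScA | cS | d | dd.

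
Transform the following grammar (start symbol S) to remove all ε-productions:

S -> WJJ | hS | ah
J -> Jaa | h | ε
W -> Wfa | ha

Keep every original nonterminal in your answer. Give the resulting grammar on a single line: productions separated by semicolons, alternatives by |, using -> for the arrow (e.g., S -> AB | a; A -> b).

Nullable set: {J}.
S -> WJJ: J, J nullable, giving W | WJ | WJJ.
Drop J -> ε.
J -> Jaa: J nullable, giving Jaa | aa.
Unchanged (no nullable symbols): S -> ah; S -> hS; J -> h; W -> Wfa; W -> ha.

S -> W | WJ | ah | hS | WJJ; J -> h | aa | Jaa; W -> ha | Wfa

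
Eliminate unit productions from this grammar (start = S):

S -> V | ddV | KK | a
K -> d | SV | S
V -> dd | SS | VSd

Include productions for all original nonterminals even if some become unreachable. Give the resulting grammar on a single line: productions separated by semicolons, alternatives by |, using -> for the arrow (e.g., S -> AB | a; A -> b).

S -> a | KK | SS | dd | VSd | ddV; K -> a | d | KK | SS | SV | dd | VSd | ddV; V -> SS | dd | VSd

Unit productions: K->S, S->V.
Unit pairs (A ⇒* B via units): (K,S), (K,V), (S,V).
S: inherits non-unit rules of {S, V} → KK | SS | VSd | a | dd | ddV.
K: inherits non-unit rules of {K, S, V} → KK | SS | SV | VSd | a | d | dd | ddV.
V: inherits non-unit rules of {V} → SS | VSd | dd.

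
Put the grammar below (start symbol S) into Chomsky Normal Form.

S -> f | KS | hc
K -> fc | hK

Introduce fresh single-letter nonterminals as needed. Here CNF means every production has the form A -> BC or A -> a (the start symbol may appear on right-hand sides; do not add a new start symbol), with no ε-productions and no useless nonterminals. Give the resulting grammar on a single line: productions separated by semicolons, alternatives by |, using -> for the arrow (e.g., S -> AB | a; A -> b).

No ε-productions.
No unit productions to eliminate.
TERM: introduce B -> c, A -> f, C -> h and substitute in every rule of length ≥2.

S -> f | CB | KS; A -> f; B -> c; C -> h; K -> AB | CK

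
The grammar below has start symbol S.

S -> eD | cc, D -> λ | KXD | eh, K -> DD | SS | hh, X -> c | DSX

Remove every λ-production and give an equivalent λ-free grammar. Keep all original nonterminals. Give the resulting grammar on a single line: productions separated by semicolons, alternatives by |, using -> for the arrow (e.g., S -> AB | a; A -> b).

Nullable set: {D, K}.
S -> eD: D nullable, giving e | eD.
Drop D -> λ.
D -> KXD: K, D nullable, giving KX | KXD | X | XD.
K -> DD: D, D nullable, giving D | DD.
X -> DSX: D nullable, giving DSX | SX.
Unchanged (no nullable symbols): S -> cc; D -> eh; K -> SS; K -> hh; X -> c.

S -> e | cc | eD; D -> X | KX | XD | eh | KXD; K -> D | DD | SS | hh; X -> c | SX | DSX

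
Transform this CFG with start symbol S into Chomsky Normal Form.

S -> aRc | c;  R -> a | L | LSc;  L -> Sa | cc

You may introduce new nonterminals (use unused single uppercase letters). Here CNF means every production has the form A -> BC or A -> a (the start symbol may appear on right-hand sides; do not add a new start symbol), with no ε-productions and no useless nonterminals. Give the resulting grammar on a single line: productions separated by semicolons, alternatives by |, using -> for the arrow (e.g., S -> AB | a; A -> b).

No ε-productions.
After unit-elimination: S -> c | aRc; L -> Sa | cc; R -> a | Sa | cc | LSc.
TERM: introduce A -> a, B -> c and substitute in every rule of length ≥2.
BIN: R -> LSB becomes R -> LC, C -> SB; S -> ARB becomes S -> AD, D -> RB.

S -> c | AD; A -> a; B -> c; C -> SB; D -> RB; L -> BB | SA; R -> a | BB | LC | SA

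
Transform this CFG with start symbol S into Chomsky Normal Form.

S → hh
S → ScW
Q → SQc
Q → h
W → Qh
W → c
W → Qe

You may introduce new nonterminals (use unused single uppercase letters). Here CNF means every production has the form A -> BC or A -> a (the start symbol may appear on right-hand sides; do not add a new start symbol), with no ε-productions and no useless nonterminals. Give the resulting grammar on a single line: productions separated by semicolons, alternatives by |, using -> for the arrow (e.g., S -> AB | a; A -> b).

No ε-productions.
No unit productions to eliminate.
TERM: introduce A -> c, C -> e, B -> h and substitute in every rule of length ≥2.
BIN: Q -> SQA becomes Q -> SD, D -> QA; S -> SAW becomes S -> SE, E -> AW.

S -> BB | SE; A -> c; B -> h; C -> e; D -> QA; E -> AW; Q -> h | SD; W -> c | QB | QC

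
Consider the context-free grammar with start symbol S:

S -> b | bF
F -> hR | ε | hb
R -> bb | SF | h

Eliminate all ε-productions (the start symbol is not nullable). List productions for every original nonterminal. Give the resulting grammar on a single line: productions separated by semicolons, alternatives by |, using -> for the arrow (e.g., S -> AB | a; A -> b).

Nullable set: {F}.
S -> bF: F nullable, giving b | bF.
Drop F -> ε.
R -> SF: F nullable, giving S | SF.
Unchanged (no nullable symbols): S -> b; F -> hR; F -> hb; R -> bb; R -> h.

S -> b | bF; F -> hR | hb; R -> S | h | SF | bb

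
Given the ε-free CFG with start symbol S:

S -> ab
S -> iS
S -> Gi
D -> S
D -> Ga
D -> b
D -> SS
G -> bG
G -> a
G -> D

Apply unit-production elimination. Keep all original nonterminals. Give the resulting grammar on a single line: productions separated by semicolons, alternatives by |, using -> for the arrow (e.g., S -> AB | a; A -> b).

Unit productions: D->S, G->D.
Unit pairs (A ⇒* B via units): (D,S), (G,D), (G,S).
S: inherits non-unit rules of {S} → Gi | ab | iS.
D: inherits non-unit rules of {D, S} → Ga | Gi | SS | ab | b | iS.
G: inherits non-unit rules of {D, G, S} → Ga | Gi | SS | a | ab | b | bG | iS.

S -> Gi | ab | iS; D -> b | Ga | Gi | SS | ab | iS; G -> a | b | Ga | Gi | SS | ab | bG | iS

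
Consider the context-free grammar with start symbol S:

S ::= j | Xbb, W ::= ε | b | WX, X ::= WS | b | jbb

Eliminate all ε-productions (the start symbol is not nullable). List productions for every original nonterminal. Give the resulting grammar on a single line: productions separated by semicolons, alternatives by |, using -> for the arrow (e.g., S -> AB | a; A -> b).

S -> j | Xbb; W -> X | b | WX; X -> S | b | WS | jbb

Nullable set: {W}.
Drop W -> ε.
W -> WX: W nullable, giving WX | X.
X -> WS: W nullable, giving S | WS.
Unchanged (no nullable symbols): S -> Xbb; S -> j; W -> b; X -> b; X -> jbb.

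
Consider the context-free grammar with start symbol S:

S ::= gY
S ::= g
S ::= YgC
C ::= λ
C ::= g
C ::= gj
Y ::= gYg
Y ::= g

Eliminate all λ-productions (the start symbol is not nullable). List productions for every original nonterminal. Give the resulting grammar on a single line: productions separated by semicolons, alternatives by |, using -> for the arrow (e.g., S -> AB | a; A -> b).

S -> g | Yg | gY | YgC; C -> g | gj; Y -> g | gYg

Nullable set: {C}.
S -> YgC: C nullable, giving Yg | YgC.
Drop C -> λ.
Unchanged (no nullable symbols): S -> g; S -> gY; C -> g; C -> gj; Y -> g; Y -> gYg.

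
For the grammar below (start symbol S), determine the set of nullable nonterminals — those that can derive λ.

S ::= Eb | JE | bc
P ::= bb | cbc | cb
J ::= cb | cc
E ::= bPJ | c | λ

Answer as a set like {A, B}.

Directly nullable (have an ε-rule): {E}.
Not nullable: J, P, S — each has a terminal in every rule's right-hand side or depends on a non-nullable symbol.

{E}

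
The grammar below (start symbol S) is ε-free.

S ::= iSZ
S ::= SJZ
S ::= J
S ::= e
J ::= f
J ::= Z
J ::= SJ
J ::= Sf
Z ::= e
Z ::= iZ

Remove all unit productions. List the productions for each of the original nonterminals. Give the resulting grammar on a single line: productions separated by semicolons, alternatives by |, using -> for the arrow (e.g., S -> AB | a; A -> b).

Unit productions: J->Z, S->J.
Unit pairs (A ⇒* B via units): (J,Z), (S,J), (S,Z).
S: inherits non-unit rules of {J, S, Z} → SJ | SJZ | Sf | e | f | iSZ | iZ.
J: inherits non-unit rules of {J, Z} → SJ | Sf | e | f | iZ.
Z: inherits non-unit rules of {Z} → e | iZ.

S -> e | f | SJ | Sf | iZ | SJZ | iSZ; J -> e | f | SJ | Sf | iZ; Z -> e | iZ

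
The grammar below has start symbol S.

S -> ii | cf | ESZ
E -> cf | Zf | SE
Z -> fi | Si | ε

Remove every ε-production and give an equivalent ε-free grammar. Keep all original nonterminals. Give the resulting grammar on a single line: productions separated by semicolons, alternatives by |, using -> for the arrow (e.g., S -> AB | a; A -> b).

S -> ES | cf | ii | ESZ; E -> f | SE | Zf | cf; Z -> Si | fi

Nullable set: {Z}.
S -> ESZ: Z nullable, giving ES | ESZ.
E -> Zf: Z nullable, giving Zf | f.
Drop Z -> ε.
Unchanged (no nullable symbols): S -> cf; S -> ii; E -> SE; E -> cf; Z -> Si; Z -> fi.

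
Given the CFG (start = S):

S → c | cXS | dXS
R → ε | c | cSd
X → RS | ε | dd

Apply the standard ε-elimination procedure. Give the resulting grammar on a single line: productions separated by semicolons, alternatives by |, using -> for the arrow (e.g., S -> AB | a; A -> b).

Nullable set: {R, X}.
S -> cXS: X nullable, giving cS | cXS.
S -> dXS: X nullable, giving dS | dXS.
Drop R -> ε.
Drop X -> ε.
X -> RS: R nullable, giving RS | S.
Unchanged (no nullable symbols): S -> c; R -> c; R -> cSd; X -> dd.

S -> c | cS | dS | cXS | dXS; R -> c | cSd; X -> S | RS | dd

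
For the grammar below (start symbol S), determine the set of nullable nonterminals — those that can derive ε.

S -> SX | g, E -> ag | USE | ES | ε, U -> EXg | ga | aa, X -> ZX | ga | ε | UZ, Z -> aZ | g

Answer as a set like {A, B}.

Directly nullable (have an ε-rule): {E, X}.
Not nullable: S, U, Z — each has a terminal in every rule's right-hand side or depends on a non-nullable symbol.

{E, X}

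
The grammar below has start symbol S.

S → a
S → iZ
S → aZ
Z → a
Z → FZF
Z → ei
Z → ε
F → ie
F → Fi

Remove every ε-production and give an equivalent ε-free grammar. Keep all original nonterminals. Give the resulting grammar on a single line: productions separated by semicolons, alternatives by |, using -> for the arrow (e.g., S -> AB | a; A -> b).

S -> a | i | aZ | iZ; F -> Fi | ie; Z -> a | FF | ei | FZF

Nullable set: {Z}.
S -> aZ: Z nullable, giving a | aZ.
S -> iZ: Z nullable, giving i | iZ.
Drop Z -> ε.
Z -> FZF: Z nullable, giving FF | FZF.
Unchanged (no nullable symbols): S -> a; F -> Fi; F -> ie; Z -> a; Z -> ei.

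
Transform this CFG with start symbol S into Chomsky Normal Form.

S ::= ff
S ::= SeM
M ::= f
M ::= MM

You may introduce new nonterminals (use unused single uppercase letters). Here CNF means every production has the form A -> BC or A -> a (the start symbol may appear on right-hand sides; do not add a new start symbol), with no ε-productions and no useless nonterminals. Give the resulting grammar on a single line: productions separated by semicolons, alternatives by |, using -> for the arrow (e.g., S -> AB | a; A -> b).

S -> BB | SC; A -> e; B -> f; C -> AM; M -> f | MM

No ε-productions.
No unit productions to eliminate.
TERM: introduce A -> e, B -> f and substitute in every rule of length ≥2.
BIN: S -> SAM becomes S -> SC, C -> AM.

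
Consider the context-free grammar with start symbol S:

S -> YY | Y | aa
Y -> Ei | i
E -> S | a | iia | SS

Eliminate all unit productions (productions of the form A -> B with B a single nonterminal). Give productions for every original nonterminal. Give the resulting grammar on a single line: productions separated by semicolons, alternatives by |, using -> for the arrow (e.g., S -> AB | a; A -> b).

Unit productions: E->S, S->Y.
Unit pairs (A ⇒* B via units): (E,S), (E,Y), (S,Y).
S: inherits non-unit rules of {S, Y} → Ei | YY | aa | i.
E: inherits non-unit rules of {E, S, Y} → Ei | SS | YY | a | aa | i | iia.
Y: inherits non-unit rules of {Y} → Ei | i.

S -> i | Ei | YY | aa; E -> a | i | Ei | SS | YY | aa | iia; Y -> i | Ei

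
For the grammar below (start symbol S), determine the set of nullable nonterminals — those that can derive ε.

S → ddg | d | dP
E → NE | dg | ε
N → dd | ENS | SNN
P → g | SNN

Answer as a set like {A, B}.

{E}

Directly nullable (have an ε-rule): {E}.
Not nullable: N, P, S — each has a terminal in every rule's right-hand side or depends on a non-nullable symbol.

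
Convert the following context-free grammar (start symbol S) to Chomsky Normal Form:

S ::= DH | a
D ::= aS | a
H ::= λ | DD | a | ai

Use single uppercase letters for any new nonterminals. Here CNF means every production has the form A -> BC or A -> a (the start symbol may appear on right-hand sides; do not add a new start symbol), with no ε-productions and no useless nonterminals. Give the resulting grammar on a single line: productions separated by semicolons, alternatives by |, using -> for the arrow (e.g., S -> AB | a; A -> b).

S -> a | AS | DH; A -> a; B -> i; D -> a | AS; H -> a | AB | DD

Nullable: {H}; after ε-elimination: S -> D | a | DH; D -> a | aS; H -> a | DD | ai.
After unit-elimination: S -> a | DH | aS; D -> a | aS; H -> a | DD | ai.
TERM: introduce A -> a, B -> i and substitute in every rule of length ≥2.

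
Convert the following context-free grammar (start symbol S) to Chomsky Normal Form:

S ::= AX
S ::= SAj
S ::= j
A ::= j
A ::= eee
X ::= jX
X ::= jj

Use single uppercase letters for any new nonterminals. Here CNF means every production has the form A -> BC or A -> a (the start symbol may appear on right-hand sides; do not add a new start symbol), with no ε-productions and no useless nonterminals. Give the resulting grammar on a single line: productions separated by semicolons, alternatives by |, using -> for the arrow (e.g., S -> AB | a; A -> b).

S -> j | AX | SE; A -> j | BD; B -> e; C -> j; D -> BB; E -> AC; X -> CC | CX

No ε-productions.
No unit productions to eliminate.
TERM: introduce B -> e, C -> j and substitute in every rule of length ≥2.
BIN: A -> BBB becomes A -> BD, D -> BB; S -> SAC becomes S -> SE, E -> AC.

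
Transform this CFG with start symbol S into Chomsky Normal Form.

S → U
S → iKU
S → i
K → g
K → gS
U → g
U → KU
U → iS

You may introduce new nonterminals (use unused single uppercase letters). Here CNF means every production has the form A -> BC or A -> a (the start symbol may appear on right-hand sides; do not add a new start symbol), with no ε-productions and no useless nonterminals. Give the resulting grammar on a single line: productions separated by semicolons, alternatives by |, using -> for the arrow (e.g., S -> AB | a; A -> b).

No ε-productions.
After unit-elimination: S -> g | i | KU | iS | iKU; K -> g | gS; U -> g | KU | iS.
TERM: introduce A -> g, B -> i and substitute in every rule of length ≥2.
BIN: S -> BKU becomes S -> BC, C -> KU.

S -> g | i | BC | BS | KU; A -> g; B -> i; C -> KU; K -> g | AS; U -> g | BS | KU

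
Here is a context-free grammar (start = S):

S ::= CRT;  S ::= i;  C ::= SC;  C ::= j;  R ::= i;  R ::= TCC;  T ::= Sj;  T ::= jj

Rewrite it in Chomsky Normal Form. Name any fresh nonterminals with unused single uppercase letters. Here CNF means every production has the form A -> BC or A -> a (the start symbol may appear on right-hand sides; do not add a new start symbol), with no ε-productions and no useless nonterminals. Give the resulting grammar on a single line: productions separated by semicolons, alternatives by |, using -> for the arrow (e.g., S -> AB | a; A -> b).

S -> i | CD; A -> j; B -> CC; C -> j | SC; D -> RT; R -> i | TB; T -> AA | SA

No ε-productions.
No unit productions to eliminate.
TERM: introduce A -> j and substitute in every rule of length ≥2.
BIN: R -> TCC becomes R -> TB, B -> CC; S -> CRT becomes S -> CD, D -> RT.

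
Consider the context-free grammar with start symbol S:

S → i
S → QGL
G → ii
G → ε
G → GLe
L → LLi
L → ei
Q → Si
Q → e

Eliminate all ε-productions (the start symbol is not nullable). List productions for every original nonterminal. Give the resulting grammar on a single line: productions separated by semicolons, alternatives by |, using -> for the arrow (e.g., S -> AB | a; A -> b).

S -> i | QL | QGL; G -> Le | ii | GLe; L -> ei | LLi; Q -> e | Si

Nullable set: {G}.
S -> QGL: G nullable, giving QGL | QL.
Drop G -> ε.
G -> GLe: G nullable, giving GLe | Le.
Unchanged (no nullable symbols): S -> i; G -> ii; L -> LLi; L -> ei; Q -> Si; Q -> e.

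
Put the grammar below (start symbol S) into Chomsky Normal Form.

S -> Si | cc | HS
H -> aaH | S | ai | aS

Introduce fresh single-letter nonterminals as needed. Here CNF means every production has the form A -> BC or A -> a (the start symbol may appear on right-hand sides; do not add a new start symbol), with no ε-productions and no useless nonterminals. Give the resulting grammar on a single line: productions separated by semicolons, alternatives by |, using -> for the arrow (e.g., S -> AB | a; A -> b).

No ε-productions.
After unit-elimination: S -> HS | Si | cc; H -> HS | Si | aS | ai | cc | aaH.
TERM: introduce B -> a, C -> c, A -> i and substitute in every rule of length ≥2.
BIN: H -> BBH becomes H -> BD, D -> BH.

S -> CC | HS | SA; A -> i; B -> a; C -> c; D -> BH; H -> BA | BD | BS | CC | HS | SA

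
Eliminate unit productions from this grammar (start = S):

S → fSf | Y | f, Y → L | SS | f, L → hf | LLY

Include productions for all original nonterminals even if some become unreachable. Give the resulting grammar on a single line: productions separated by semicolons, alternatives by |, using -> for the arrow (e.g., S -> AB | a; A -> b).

S -> f | SS | hf | LLY | fSf; L -> hf | LLY; Y -> f | SS | hf | LLY

Unit productions: S->Y, Y->L.
Unit pairs (A ⇒* B via units): (S,L), (S,Y), (Y,L).
S: inherits non-unit rules of {L, S, Y} → LLY | SS | f | fSf | hf.
L: inherits non-unit rules of {L} → LLY | hf.
Y: inherits non-unit rules of {L, Y} → LLY | SS | f | hf.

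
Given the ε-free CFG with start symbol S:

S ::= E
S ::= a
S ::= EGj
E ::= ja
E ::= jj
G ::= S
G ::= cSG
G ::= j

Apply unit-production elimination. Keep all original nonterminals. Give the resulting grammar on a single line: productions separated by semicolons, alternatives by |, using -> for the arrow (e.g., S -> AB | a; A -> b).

S -> a | ja | jj | EGj; E -> ja | jj; G -> a | j | ja | jj | EGj | cSG

Unit productions: G->S, S->E.
Unit pairs (A ⇒* B via units): (G,E), (G,S), (S,E).
S: inherits non-unit rules of {E, S} → EGj | a | ja | jj.
E: inherits non-unit rules of {E} → ja | jj.
G: inherits non-unit rules of {E, G, S} → EGj | a | cSG | j | ja | jj.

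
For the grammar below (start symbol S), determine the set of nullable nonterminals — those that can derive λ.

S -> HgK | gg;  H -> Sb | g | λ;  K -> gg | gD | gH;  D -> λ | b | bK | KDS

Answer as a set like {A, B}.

Directly nullable (have an ε-rule): {D, H}.
Not nullable: K, S — each has a terminal in every rule's right-hand side or depends on a non-nullable symbol.

{D, H}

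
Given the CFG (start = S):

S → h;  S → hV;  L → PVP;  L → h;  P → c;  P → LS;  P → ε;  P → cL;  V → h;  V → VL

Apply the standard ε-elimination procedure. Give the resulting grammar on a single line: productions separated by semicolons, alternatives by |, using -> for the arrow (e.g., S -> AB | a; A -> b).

S -> h | hV; L -> V | h | PV | VP | PVP; P -> c | LS | cL; V -> h | VL

Nullable set: {P}.
L -> PVP: P, P nullable, giving PV | PVP | V | VP.
Drop P -> ε.
Unchanged (no nullable symbols): S -> h; S -> hV; L -> h; P -> LS; P -> c; P -> cL; V -> VL; V -> h.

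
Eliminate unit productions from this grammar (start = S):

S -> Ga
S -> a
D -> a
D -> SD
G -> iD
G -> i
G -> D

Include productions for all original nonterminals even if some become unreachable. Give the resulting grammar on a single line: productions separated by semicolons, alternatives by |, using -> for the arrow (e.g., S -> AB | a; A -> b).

S -> a | Ga; D -> a | SD; G -> a | i | SD | iD

Unit productions: G->D.
Unit pairs (A ⇒* B via units): (G,D).
S: inherits non-unit rules of {S} → Ga | a.
D: inherits non-unit rules of {D} → SD | a.
G: inherits non-unit rules of {D, G} → SD | a | i | iD.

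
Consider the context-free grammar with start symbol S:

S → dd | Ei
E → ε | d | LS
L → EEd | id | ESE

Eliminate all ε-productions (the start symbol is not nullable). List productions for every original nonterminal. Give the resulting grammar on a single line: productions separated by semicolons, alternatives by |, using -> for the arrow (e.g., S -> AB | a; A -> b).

Nullable set: {E}.
S -> Ei: E nullable, giving Ei | i.
Drop E -> ε.
L -> EEd: E, E nullable, giving EEd | Ed | d.
L -> ESE: E, E nullable, giving ES | ESE | S | SE.
Unchanged (no nullable symbols): S -> dd; E -> LS; E -> d; L -> id.

S -> i | Ei | dd; E -> d | LS; L -> S | d | ES | Ed | SE | id | EEd | ESE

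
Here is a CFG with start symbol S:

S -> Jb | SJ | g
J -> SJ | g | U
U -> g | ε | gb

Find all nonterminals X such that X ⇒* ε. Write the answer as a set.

{J, U}

Directly nullable (have an ε-rule): {U}.
J is nullable via J -> U (every symbol on the right is already known nullable).
Not nullable: S — each has a terminal in every rule's right-hand side or depends on a non-nullable symbol.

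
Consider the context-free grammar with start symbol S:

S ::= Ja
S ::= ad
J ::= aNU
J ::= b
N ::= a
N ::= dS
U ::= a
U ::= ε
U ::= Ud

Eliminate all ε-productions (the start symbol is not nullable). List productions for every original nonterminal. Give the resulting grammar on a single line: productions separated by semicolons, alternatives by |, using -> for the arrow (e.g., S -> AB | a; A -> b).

S -> Ja | ad; J -> b | aN | aNU; N -> a | dS; U -> a | d | Ud

Nullable set: {U}.
J -> aNU: U nullable, giving aN | aNU.
Drop U -> ε.
U -> Ud: U nullable, giving Ud | d.
Unchanged (no nullable symbols): S -> Ja; S -> ad; J -> b; N -> a; N -> dS; U -> a.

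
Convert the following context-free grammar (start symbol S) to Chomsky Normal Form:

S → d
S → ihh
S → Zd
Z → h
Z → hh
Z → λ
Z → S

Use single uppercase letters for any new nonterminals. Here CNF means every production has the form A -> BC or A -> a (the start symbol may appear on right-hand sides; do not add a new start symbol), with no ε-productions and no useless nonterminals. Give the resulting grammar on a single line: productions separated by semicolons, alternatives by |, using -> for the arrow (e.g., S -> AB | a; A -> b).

S -> d | BD | ZA; A -> d; B -> i; C -> h; D -> CC; E -> CC; Z -> d | h | BE | CC | ZA

Nullable: {Z}; after ε-elimination: S -> d | Zd | ihh; Z -> S | h | hh.
After unit-elimination: S -> d | Zd | ihh; Z -> d | h | Zd | hh | ihh.
TERM: introduce A -> d, C -> h, B -> i and substitute in every rule of length ≥2.
BIN: S -> BCC becomes S -> BD, D -> CC; Z -> BCC becomes Z -> BE, E -> CC.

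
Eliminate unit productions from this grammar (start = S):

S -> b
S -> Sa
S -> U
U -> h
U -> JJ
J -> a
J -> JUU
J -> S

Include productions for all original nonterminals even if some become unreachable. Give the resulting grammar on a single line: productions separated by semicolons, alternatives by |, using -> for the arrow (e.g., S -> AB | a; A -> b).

S -> b | h | JJ | Sa; J -> a | b | h | JJ | Sa | JUU; U -> h | JJ

Unit productions: J->S, S->U.
Unit pairs (A ⇒* B via units): (J,S), (J,U), (S,U).
S: inherits non-unit rules of {S, U} → JJ | Sa | b | h.
J: inherits non-unit rules of {J, S, U} → JJ | JUU | Sa | a | b | h.
U: inherits non-unit rules of {U} → JJ | h.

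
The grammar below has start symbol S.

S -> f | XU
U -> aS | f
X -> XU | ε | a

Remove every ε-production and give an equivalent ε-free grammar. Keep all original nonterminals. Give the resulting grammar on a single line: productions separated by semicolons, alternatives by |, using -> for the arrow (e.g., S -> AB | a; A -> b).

Nullable set: {X}.
S -> XU: X nullable, giving U | XU.
Drop X -> ε.
X -> XU: X nullable, giving U | XU.
Unchanged (no nullable symbols): S -> f; U -> aS; U -> f; X -> a.

S -> U | f | XU; U -> f | aS; X -> U | a | XU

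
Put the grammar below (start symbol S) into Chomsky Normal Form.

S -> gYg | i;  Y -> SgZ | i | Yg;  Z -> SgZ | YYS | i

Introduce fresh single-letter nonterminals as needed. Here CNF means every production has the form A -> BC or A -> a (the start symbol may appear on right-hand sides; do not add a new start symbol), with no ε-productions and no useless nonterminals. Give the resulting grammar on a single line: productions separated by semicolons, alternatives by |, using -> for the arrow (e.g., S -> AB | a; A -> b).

No ε-productions.
No unit productions to eliminate.
TERM: introduce A -> g and substitute in every rule of length ≥2.
BIN: S -> AYA becomes S -> AB, B -> YA; Y -> SAZ becomes Y -> SC, C -> AZ; Z -> SAZ becomes Z -> SD, D -> AZ; Z -> YYS becomes Z -> YE, E -> YS.

S -> i | AB; A -> g; B -> YA; C -> AZ; D -> AZ; E -> YS; Y -> i | SC | YA; Z -> i | SD | YE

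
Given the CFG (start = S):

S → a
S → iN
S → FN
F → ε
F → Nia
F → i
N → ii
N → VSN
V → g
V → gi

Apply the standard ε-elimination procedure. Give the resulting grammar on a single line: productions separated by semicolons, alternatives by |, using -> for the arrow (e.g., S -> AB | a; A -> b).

Nullable set: {F}.
S -> FN: F nullable, giving FN | N.
Drop F -> ε.
Unchanged (no nullable symbols): S -> a; S -> iN; F -> Nia; F -> i; N -> VSN; N -> ii; V -> g; V -> gi.

S -> N | a | FN | iN; F -> i | Nia; N -> ii | VSN; V -> g | gi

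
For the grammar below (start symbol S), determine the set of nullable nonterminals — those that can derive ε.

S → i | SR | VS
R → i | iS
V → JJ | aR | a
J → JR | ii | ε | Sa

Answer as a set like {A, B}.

{J, V}

Directly nullable (have an ε-rule): {J}.
V is nullable via V -> JJ (every symbol on the right is already known nullable).
Not nullable: R, S — each has a terminal in every rule's right-hand side or depends on a non-nullable symbol.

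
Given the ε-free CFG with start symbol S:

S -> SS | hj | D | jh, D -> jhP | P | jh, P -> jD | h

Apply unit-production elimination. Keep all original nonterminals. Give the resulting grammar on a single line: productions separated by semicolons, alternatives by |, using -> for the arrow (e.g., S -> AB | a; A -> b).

S -> h | SS | hj | jD | jh | jhP; D -> h | jD | jh | jhP; P -> h | jD

Unit productions: D->P, S->D.
Unit pairs (A ⇒* B via units): (D,P), (S,D), (S,P).
S: inherits non-unit rules of {D, P, S} → SS | h | hj | jD | jh | jhP.
D: inherits non-unit rules of {D, P} → h | jD | jh | jhP.
P: inherits non-unit rules of {P} → h | jD.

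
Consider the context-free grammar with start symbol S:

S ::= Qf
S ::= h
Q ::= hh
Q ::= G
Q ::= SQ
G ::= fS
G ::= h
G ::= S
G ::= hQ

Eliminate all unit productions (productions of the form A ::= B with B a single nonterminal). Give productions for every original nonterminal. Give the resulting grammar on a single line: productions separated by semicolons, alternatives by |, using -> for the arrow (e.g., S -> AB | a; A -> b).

S -> h | Qf; G -> h | Qf | fS | hQ; Q -> h | Qf | SQ | fS | hQ | hh

Unit productions: G->S, Q->G.
Unit pairs (A ⇒* B via units): (G,S), (Q,G), (Q,S).
S: inherits non-unit rules of {S} → Qf | h.
G: inherits non-unit rules of {G, S} → Qf | fS | h | hQ.
Q: inherits non-unit rules of {G, Q, S} → Qf | SQ | fS | h | hQ | hh.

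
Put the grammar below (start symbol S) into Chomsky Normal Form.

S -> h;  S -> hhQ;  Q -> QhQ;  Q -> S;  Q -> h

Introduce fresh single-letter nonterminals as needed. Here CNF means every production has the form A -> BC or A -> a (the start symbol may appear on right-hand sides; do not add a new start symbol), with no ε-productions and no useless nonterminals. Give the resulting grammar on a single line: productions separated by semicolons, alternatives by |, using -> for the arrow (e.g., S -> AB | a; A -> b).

No ε-productions.
After unit-elimination: S -> h | hhQ; Q -> h | QhQ | hhQ.
TERM: introduce A -> h and substitute in every rule of length ≥2.
BIN: Q -> AAQ becomes Q -> AB, B -> AQ; Q -> QAQ becomes Q -> QC, C -> AQ; S -> AAQ becomes S -> AD, D -> AQ.

S -> h | AD; A -> h; B -> AQ; C -> AQ; D -> AQ; Q -> h | AB | QC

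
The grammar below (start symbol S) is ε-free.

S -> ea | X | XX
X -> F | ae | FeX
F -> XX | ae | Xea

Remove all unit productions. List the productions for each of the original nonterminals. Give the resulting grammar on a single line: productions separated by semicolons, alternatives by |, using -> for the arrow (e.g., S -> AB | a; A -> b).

S -> XX | ae | ea | FeX | Xea; F -> XX | ae | Xea; X -> XX | ae | FeX | Xea

Unit productions: S->X, X->F.
Unit pairs (A ⇒* B via units): (S,F), (S,X), (X,F).
S: inherits non-unit rules of {F, S, X} → FeX | XX | Xea | ae | ea.
F: inherits non-unit rules of {F} → XX | Xea | ae.
X: inherits non-unit rules of {F, X} → FeX | XX | Xea | ae.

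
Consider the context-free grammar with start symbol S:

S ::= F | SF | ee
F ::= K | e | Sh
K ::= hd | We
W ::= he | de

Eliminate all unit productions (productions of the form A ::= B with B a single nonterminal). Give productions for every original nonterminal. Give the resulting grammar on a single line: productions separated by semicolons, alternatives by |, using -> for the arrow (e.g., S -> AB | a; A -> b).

S -> e | SF | Sh | We | ee | hd; F -> e | Sh | We | hd; K -> We | hd; W -> de | he

Unit productions: F->K, S->F.
Unit pairs (A ⇒* B via units): (F,K), (S,F), (S,K).
S: inherits non-unit rules of {F, K, S} → SF | Sh | We | e | ee | hd.
F: inherits non-unit rules of {F, K} → Sh | We | e | hd.
K: inherits non-unit rules of {K} → We | hd.
W: inherits non-unit rules of {W} → de | he.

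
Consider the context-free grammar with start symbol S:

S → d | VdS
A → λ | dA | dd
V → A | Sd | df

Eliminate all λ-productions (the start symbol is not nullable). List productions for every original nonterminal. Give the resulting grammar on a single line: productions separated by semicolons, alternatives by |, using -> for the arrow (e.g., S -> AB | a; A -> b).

S -> d | dS | VdS; A -> d | dA | dd; V -> A | Sd | df

Nullable set: {A, V}.
S -> VdS: V nullable, giving VdS | dS.
Drop A -> λ.
A -> dA: A nullable, giving d | dA.
V -> A: A nullable, giving A.
Unchanged (no nullable symbols): S -> d; A -> dd; V -> Sd; V -> df.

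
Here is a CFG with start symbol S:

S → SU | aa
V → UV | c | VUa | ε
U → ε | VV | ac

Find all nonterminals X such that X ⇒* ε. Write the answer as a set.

{U, V}

Directly nullable (have an ε-rule): {U, V}.
Not nullable: S — each has a terminal in every rule's right-hand side or depends on a non-nullable symbol.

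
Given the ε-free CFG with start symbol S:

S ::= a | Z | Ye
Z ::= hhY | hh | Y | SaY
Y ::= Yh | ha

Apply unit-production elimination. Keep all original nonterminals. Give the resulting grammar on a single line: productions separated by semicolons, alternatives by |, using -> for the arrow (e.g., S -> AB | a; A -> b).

Unit productions: S->Z, Z->Y.
Unit pairs (A ⇒* B via units): (S,Y), (S,Z), (Z,Y).
S: inherits non-unit rules of {S, Y, Z} → SaY | Ye | Yh | a | ha | hh | hhY.
Y: inherits non-unit rules of {Y} → Yh | ha.
Z: inherits non-unit rules of {Y, Z} → SaY | Yh | ha | hh | hhY.

S -> a | Ye | Yh | ha | hh | SaY | hhY; Y -> Yh | ha; Z -> Yh | ha | hh | SaY | hhY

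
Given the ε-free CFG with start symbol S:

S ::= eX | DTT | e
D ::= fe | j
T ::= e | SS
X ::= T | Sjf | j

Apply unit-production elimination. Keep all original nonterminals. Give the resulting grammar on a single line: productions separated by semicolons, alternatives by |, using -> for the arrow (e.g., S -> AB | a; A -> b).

S -> e | eX | DTT; D -> j | fe; T -> e | SS; X -> e | j | SS | Sjf

Unit productions: X->T.
Unit pairs (A ⇒* B via units): (X,T).
S: inherits non-unit rules of {S} → DTT | e | eX.
D: inherits non-unit rules of {D} → fe | j.
T: inherits non-unit rules of {T} → SS | e.
X: inherits non-unit rules of {T, X} → SS | Sjf | e | j.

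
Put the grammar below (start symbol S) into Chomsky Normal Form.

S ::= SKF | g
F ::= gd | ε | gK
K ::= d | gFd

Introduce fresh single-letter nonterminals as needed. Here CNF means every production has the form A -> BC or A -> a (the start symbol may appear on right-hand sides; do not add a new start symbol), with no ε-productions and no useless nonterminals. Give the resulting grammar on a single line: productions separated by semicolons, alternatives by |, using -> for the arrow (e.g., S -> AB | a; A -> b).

Nullable: {F}; after ε-elimination: S -> g | SK | SKF; F -> gK | gd; K -> d | gd | gFd.
No unit productions to eliminate.
TERM: introduce B -> d, A -> g and substitute in every rule of length ≥2.
BIN: K -> AFB becomes K -> AC, C -> FB; S -> SKF becomes S -> SD, D -> KF.

S -> g | SD | SK; A -> g; B -> d; C -> FB; D -> KF; F -> AB | AK; K -> d | AB | AC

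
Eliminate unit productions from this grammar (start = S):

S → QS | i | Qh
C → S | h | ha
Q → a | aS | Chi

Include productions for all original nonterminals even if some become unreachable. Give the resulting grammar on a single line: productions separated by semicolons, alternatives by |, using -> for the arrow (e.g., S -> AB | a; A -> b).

S -> i | QS | Qh; C -> h | i | QS | Qh | ha; Q -> a | aS | Chi

Unit productions: C->S.
Unit pairs (A ⇒* B via units): (C,S).
S: inherits non-unit rules of {S} → QS | Qh | i.
C: inherits non-unit rules of {C, S} → QS | Qh | h | ha | i.
Q: inherits non-unit rules of {Q} → Chi | a | aS.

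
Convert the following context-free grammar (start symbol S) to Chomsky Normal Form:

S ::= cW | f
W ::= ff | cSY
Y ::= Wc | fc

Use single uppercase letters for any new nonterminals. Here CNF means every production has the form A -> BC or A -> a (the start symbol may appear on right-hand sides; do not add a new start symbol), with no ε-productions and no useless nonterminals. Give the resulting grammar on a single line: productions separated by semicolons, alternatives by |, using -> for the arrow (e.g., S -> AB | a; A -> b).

No ε-productions.
No unit productions to eliminate.
TERM: introduce A -> c, B -> f and substitute in every rule of length ≥2.
BIN: W -> ASY becomes W -> AC, C -> SY.

S -> f | AW; A -> c; B -> f; C -> SY; W -> AC | BB; Y -> BA | WA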